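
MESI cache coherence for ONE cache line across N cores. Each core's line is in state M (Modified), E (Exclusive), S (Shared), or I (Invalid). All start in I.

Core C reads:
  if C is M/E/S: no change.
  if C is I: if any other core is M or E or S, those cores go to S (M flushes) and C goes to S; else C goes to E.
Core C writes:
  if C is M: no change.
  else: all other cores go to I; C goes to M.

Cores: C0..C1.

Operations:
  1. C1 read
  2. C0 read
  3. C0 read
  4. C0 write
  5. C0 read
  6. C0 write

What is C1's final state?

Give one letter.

Op 1: C1 read [C1 read from I: no other sharers -> C1=E (exclusive)] -> [I,E]
Op 2: C0 read [C0 read from I: others=['C1=E'] -> C0=S, others downsized to S] -> [S,S]
Op 3: C0 read [C0 read: already in S, no change] -> [S,S]
Op 4: C0 write [C0 write: invalidate ['C1=S'] -> C0=M] -> [M,I]
Op 5: C0 read [C0 read: already in M, no change] -> [M,I]
Op 6: C0 write [C0 write: already M (modified), no change] -> [M,I]

Answer: I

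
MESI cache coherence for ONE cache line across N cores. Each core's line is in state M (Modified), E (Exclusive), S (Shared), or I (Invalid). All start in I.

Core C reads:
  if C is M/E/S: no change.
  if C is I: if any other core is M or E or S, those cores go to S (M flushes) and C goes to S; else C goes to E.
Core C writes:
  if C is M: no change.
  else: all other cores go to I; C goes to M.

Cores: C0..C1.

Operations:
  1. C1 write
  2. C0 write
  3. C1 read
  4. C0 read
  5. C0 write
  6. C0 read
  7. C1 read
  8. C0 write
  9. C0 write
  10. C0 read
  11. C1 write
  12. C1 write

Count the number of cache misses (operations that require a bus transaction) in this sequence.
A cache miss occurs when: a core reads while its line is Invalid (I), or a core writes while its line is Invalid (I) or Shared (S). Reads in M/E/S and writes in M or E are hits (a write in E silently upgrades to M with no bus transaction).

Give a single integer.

Answer: 7

Derivation:
Op 1: C1 write [C1 write: invalidate none -> C1=M] -> [I,M] [MISS #1: write from I]
Op 2: C0 write [C0 write: invalidate ['C1=M'] -> C0=M] -> [M,I] [MISS #2: write from I]
Op 3: C1 read [C1 read from I: others=['C0=M'] -> C1=S, others downsized to S] -> [S,S] [MISS #3: read from I]
Op 4: C0 read [C0 read: already in S, no change] -> [S,S] [hit: read from S]
Op 5: C0 write [C0 write: invalidate ['C1=S'] -> C0=M] -> [M,I] [MISS #4: write from S]
Op 6: C0 read [C0 read: already in M, no change] -> [M,I] [hit: read from M]
Op 7: C1 read [C1 read from I: others=['C0=M'] -> C1=S, others downsized to S] -> [S,S] [MISS #5: read from I]
Op 8: C0 write [C0 write: invalidate ['C1=S'] -> C0=M] -> [M,I] [MISS #6: write from S]
Op 9: C0 write [C0 write: already M (modified), no change] -> [M,I] [hit: write from M]
Op 10: C0 read [C0 read: already in M, no change] -> [M,I] [hit: read from M]
Op 11: C1 write [C1 write: invalidate ['C0=M'] -> C1=M] -> [I,M] [MISS #7: write from I]
Op 12: C1 write [C1 write: already M (modified), no change] -> [I,M] [hit: write from M]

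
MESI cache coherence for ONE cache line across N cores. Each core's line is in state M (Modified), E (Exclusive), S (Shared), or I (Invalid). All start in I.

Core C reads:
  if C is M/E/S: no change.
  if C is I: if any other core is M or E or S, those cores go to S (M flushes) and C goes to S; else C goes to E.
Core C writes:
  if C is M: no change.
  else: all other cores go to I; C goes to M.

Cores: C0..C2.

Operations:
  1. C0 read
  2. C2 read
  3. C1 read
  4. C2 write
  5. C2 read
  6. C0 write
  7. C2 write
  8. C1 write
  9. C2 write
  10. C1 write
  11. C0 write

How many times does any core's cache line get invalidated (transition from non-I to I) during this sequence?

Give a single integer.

Answer: 8

Derivation:
Op 1: C0 read [C0 read from I: no other sharers -> C0=E (exclusive)] -> [E,I,I] (invalidations this op: 0; running total: 0)
Op 2: C2 read [C2 read from I: others=['C0=E'] -> C2=S, others downsized to S] -> [S,I,S] (invalidations this op: 0; running total: 0)
Op 3: C1 read [C1 read from I: others=['C0=S', 'C2=S'] -> C1=S, others downsized to S] -> [S,S,S] (invalidations this op: 0; running total: 0)
Op 4: C2 write [C2 write: invalidate ['C0=S', 'C1=S'] -> C2=M] -> [I,I,M] (invalidations this op: 2; running total: 2)
Op 5: C2 read [C2 read: already in M, no change] -> [I,I,M] (invalidations this op: 0; running total: 2)
Op 6: C0 write [C0 write: invalidate ['C2=M'] -> C0=M] -> [M,I,I] (invalidations this op: 1; running total: 3)
Op 7: C2 write [C2 write: invalidate ['C0=M'] -> C2=M] -> [I,I,M] (invalidations this op: 1; running total: 4)
Op 8: C1 write [C1 write: invalidate ['C2=M'] -> C1=M] -> [I,M,I] (invalidations this op: 1; running total: 5)
Op 9: C2 write [C2 write: invalidate ['C1=M'] -> C2=M] -> [I,I,M] (invalidations this op: 1; running total: 6)
Op 10: C1 write [C1 write: invalidate ['C2=M'] -> C1=M] -> [I,M,I] (invalidations this op: 1; running total: 7)
Op 11: C0 write [C0 write: invalidate ['C1=M'] -> C0=M] -> [M,I,I] (invalidations this op: 1; running total: 8)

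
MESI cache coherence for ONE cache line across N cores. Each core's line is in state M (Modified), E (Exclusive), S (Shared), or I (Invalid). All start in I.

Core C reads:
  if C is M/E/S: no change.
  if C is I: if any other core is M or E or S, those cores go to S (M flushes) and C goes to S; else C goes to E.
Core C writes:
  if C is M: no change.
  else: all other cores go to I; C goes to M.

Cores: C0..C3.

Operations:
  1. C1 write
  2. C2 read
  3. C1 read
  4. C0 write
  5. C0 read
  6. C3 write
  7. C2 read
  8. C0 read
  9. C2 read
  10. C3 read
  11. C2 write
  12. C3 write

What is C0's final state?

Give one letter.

Op 1: C1 write [C1 write: invalidate none -> C1=M] -> [I,M,I,I]
Op 2: C2 read [C2 read from I: others=['C1=M'] -> C2=S, others downsized to S] -> [I,S,S,I]
Op 3: C1 read [C1 read: already in S, no change] -> [I,S,S,I]
Op 4: C0 write [C0 write: invalidate ['C1=S', 'C2=S'] -> C0=M] -> [M,I,I,I]
Op 5: C0 read [C0 read: already in M, no change] -> [M,I,I,I]
Op 6: C3 write [C3 write: invalidate ['C0=M'] -> C3=M] -> [I,I,I,M]
Op 7: C2 read [C2 read from I: others=['C3=M'] -> C2=S, others downsized to S] -> [I,I,S,S]
Op 8: C0 read [C0 read from I: others=['C2=S', 'C3=S'] -> C0=S, others downsized to S] -> [S,I,S,S]
Op 9: C2 read [C2 read: already in S, no change] -> [S,I,S,S]
Op 10: C3 read [C3 read: already in S, no change] -> [S,I,S,S]
Op 11: C2 write [C2 write: invalidate ['C0=S', 'C3=S'] -> C2=M] -> [I,I,M,I]
Op 12: C3 write [C3 write: invalidate ['C2=M'] -> C3=M] -> [I,I,I,M]

Answer: I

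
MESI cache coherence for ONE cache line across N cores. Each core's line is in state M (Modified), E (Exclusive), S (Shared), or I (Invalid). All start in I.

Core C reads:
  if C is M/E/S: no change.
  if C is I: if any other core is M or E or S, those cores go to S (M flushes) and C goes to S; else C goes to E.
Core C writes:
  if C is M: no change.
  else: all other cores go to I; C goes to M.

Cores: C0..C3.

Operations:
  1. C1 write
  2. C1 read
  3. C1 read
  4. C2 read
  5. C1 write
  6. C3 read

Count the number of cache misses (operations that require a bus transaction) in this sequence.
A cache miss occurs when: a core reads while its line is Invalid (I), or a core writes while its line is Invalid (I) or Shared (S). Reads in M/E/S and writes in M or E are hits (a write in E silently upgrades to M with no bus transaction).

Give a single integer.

Answer: 4

Derivation:
Op 1: C1 write [C1 write: invalidate none -> C1=M] -> [I,M,I,I] [MISS #1: write from I]
Op 2: C1 read [C1 read: already in M, no change] -> [I,M,I,I] [hit: read from M]
Op 3: C1 read [C1 read: already in M, no change] -> [I,M,I,I] [hit: read from M]
Op 4: C2 read [C2 read from I: others=['C1=M'] -> C2=S, others downsized to S] -> [I,S,S,I] [MISS #2: read from I]
Op 5: C1 write [C1 write: invalidate ['C2=S'] -> C1=M] -> [I,M,I,I] [MISS #3: write from S]
Op 6: C3 read [C3 read from I: others=['C1=M'] -> C3=S, others downsized to S] -> [I,S,I,S] [MISS #4: read from I]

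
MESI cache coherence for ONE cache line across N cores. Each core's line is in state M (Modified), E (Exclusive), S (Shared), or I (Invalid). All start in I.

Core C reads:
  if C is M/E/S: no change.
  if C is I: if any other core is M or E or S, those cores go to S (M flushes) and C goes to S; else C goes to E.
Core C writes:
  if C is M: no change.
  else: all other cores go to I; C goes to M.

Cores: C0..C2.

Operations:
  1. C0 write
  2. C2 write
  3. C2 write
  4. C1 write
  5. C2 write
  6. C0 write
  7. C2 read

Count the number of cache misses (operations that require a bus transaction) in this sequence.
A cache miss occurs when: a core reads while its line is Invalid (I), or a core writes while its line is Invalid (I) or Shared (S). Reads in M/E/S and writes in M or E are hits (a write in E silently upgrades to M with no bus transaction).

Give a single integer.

Op 1: C0 write [C0 write: invalidate none -> C0=M] -> [M,I,I] [MISS #1: write from I]
Op 2: C2 write [C2 write: invalidate ['C0=M'] -> C2=M] -> [I,I,M] [MISS #2: write from I]
Op 3: C2 write [C2 write: already M (modified), no change] -> [I,I,M] [hit: write from M]
Op 4: C1 write [C1 write: invalidate ['C2=M'] -> C1=M] -> [I,M,I] [MISS #3: write from I]
Op 5: C2 write [C2 write: invalidate ['C1=M'] -> C2=M] -> [I,I,M] [MISS #4: write from I]
Op 6: C0 write [C0 write: invalidate ['C2=M'] -> C0=M] -> [M,I,I] [MISS #5: write from I]
Op 7: C2 read [C2 read from I: others=['C0=M'] -> C2=S, others downsized to S] -> [S,I,S] [MISS #6: read from I]

Answer: 6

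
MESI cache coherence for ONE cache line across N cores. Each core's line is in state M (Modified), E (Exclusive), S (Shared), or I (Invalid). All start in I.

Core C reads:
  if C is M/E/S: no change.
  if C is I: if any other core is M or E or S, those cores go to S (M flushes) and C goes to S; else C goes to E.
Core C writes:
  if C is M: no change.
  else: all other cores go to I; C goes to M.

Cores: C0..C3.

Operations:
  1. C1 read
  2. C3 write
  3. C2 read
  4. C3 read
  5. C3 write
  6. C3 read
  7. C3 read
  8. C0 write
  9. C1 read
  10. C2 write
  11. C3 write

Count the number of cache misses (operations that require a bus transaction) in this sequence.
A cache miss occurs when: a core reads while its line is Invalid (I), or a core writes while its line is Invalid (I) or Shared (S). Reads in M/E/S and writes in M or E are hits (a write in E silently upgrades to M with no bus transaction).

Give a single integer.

Op 1: C1 read [C1 read from I: no other sharers -> C1=E (exclusive)] -> [I,E,I,I] [MISS #1: read from I]
Op 2: C3 write [C3 write: invalidate ['C1=E'] -> C3=M] -> [I,I,I,M] [MISS #2: write from I]
Op 3: C2 read [C2 read from I: others=['C3=M'] -> C2=S, others downsized to S] -> [I,I,S,S] [MISS #3: read from I]
Op 4: C3 read [C3 read: already in S, no change] -> [I,I,S,S] [hit: read from S]
Op 5: C3 write [C3 write: invalidate ['C2=S'] -> C3=M] -> [I,I,I,M] [MISS #4: write from S]
Op 6: C3 read [C3 read: already in M, no change] -> [I,I,I,M] [hit: read from M]
Op 7: C3 read [C3 read: already in M, no change] -> [I,I,I,M] [hit: read from M]
Op 8: C0 write [C0 write: invalidate ['C3=M'] -> C0=M] -> [M,I,I,I] [MISS #5: write from I]
Op 9: C1 read [C1 read from I: others=['C0=M'] -> C1=S, others downsized to S] -> [S,S,I,I] [MISS #6: read from I]
Op 10: C2 write [C2 write: invalidate ['C0=S', 'C1=S'] -> C2=M] -> [I,I,M,I] [MISS #7: write from I]
Op 11: C3 write [C3 write: invalidate ['C2=M'] -> C3=M] -> [I,I,I,M] [MISS #8: write from I]

Answer: 8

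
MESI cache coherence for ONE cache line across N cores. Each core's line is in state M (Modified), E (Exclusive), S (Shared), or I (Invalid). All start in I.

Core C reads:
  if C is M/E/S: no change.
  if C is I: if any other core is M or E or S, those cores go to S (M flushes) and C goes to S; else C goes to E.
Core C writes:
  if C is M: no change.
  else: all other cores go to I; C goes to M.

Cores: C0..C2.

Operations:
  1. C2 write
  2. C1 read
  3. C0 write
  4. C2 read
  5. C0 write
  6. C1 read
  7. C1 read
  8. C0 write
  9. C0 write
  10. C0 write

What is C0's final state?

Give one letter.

Answer: M

Derivation:
Op 1: C2 write [C2 write: invalidate none -> C2=M] -> [I,I,M]
Op 2: C1 read [C1 read from I: others=['C2=M'] -> C1=S, others downsized to S] -> [I,S,S]
Op 3: C0 write [C0 write: invalidate ['C1=S', 'C2=S'] -> C0=M] -> [M,I,I]
Op 4: C2 read [C2 read from I: others=['C0=M'] -> C2=S, others downsized to S] -> [S,I,S]
Op 5: C0 write [C0 write: invalidate ['C2=S'] -> C0=M] -> [M,I,I]
Op 6: C1 read [C1 read from I: others=['C0=M'] -> C1=S, others downsized to S] -> [S,S,I]
Op 7: C1 read [C1 read: already in S, no change] -> [S,S,I]
Op 8: C0 write [C0 write: invalidate ['C1=S'] -> C0=M] -> [M,I,I]
Op 9: C0 write [C0 write: already M (modified), no change] -> [M,I,I]
Op 10: C0 write [C0 write: already M (modified), no change] -> [M,I,I]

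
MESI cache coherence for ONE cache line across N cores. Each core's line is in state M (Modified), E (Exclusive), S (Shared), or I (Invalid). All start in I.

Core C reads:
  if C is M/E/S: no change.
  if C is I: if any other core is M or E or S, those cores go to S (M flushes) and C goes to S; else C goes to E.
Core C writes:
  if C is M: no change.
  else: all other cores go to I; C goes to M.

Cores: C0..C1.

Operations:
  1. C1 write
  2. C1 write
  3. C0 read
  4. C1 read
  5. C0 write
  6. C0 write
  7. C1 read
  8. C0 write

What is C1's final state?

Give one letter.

Op 1: C1 write [C1 write: invalidate none -> C1=M] -> [I,M]
Op 2: C1 write [C1 write: already M (modified), no change] -> [I,M]
Op 3: C0 read [C0 read from I: others=['C1=M'] -> C0=S, others downsized to S] -> [S,S]
Op 4: C1 read [C1 read: already in S, no change] -> [S,S]
Op 5: C0 write [C0 write: invalidate ['C1=S'] -> C0=M] -> [M,I]
Op 6: C0 write [C0 write: already M (modified), no change] -> [M,I]
Op 7: C1 read [C1 read from I: others=['C0=M'] -> C1=S, others downsized to S] -> [S,S]
Op 8: C0 write [C0 write: invalidate ['C1=S'] -> C0=M] -> [M,I]

Answer: I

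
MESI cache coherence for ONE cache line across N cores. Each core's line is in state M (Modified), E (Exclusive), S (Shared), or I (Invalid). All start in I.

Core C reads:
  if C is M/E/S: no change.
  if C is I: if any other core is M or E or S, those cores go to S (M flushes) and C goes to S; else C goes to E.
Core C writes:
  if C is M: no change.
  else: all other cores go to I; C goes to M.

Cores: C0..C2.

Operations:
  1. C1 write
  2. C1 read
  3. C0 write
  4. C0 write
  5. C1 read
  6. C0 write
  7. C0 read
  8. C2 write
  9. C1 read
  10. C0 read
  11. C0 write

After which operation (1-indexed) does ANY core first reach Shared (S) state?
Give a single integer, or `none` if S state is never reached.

Answer: 5

Derivation:
Op 1: C1 write [C1 write: invalidate none -> C1=M] -> [I,M,I]
Op 2: C1 read [C1 read: already in M, no change] -> [I,M,I]
Op 3: C0 write [C0 write: invalidate ['C1=M'] -> C0=M] -> [M,I,I]
Op 4: C0 write [C0 write: already M (modified), no change] -> [M,I,I]
Op 5: C1 read [C1 read from I: others=['C0=M'] -> C1=S, others downsized to S] -> [S,S,I]
  -> First S state at op 5; remaining ops need not be traced.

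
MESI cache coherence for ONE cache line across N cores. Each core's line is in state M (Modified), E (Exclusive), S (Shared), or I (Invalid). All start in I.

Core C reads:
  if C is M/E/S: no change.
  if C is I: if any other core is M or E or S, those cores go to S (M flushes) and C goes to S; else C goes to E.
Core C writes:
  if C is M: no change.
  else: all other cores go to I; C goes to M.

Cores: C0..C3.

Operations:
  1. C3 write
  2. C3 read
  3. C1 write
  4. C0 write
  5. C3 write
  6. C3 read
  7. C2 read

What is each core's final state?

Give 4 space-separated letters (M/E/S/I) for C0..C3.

Answer: I I S S

Derivation:
Op 1: C3 write [C3 write: invalidate none -> C3=M] -> [I,I,I,M]
Op 2: C3 read [C3 read: already in M, no change] -> [I,I,I,M]
Op 3: C1 write [C1 write: invalidate ['C3=M'] -> C1=M] -> [I,M,I,I]
Op 4: C0 write [C0 write: invalidate ['C1=M'] -> C0=M] -> [M,I,I,I]
Op 5: C3 write [C3 write: invalidate ['C0=M'] -> C3=M] -> [I,I,I,M]
Op 6: C3 read [C3 read: already in M, no change] -> [I,I,I,M]
Op 7: C2 read [C2 read from I: others=['C3=M'] -> C2=S, others downsized to S] -> [I,I,S,S]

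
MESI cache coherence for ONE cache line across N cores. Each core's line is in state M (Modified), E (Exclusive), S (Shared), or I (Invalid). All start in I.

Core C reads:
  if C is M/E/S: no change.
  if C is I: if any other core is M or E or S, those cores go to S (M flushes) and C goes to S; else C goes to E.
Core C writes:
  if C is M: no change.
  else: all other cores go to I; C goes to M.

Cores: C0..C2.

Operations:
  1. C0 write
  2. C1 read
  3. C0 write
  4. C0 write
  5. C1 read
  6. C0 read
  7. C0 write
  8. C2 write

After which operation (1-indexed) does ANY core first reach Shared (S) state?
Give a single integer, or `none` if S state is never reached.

Op 1: C0 write [C0 write: invalidate none -> C0=M] -> [M,I,I]
Op 2: C1 read [C1 read from I: others=['C0=M'] -> C1=S, others downsized to S] -> [S,S,I]
  -> First S state at op 2; remaining ops need not be traced.

Answer: 2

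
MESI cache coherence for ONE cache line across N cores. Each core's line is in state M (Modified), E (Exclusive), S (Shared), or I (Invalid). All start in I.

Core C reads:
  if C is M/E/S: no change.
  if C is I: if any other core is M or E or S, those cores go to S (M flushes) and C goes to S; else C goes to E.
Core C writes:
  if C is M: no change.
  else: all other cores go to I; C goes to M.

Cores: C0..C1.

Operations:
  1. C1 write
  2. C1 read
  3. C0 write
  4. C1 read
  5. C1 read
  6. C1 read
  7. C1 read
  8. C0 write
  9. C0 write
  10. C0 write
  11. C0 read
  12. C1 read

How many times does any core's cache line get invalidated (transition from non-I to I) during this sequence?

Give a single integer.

Answer: 2

Derivation:
Op 1: C1 write [C1 write: invalidate none -> C1=M] -> [I,M] (invalidations this op: 0; running total: 0)
Op 2: C1 read [C1 read: already in M, no change] -> [I,M] (invalidations this op: 0; running total: 0)
Op 3: C0 write [C0 write: invalidate ['C1=M'] -> C0=M] -> [M,I] (invalidations this op: 1; running total: 1)
Op 4: C1 read [C1 read from I: others=['C0=M'] -> C1=S, others downsized to S] -> [S,S] (invalidations this op: 0; running total: 1)
Op 5: C1 read [C1 read: already in S, no change] -> [S,S] (invalidations this op: 0; running total: 1)
Op 6: C1 read [C1 read: already in S, no change] -> [S,S] (invalidations this op: 0; running total: 1)
Op 7: C1 read [C1 read: already in S, no change] -> [S,S] (invalidations this op: 0; running total: 1)
Op 8: C0 write [C0 write: invalidate ['C1=S'] -> C0=M] -> [M,I] (invalidations this op: 1; running total: 2)
Op 9: C0 write [C0 write: already M (modified), no change] -> [M,I] (invalidations this op: 0; running total: 2)
Op 10: C0 write [C0 write: already M (modified), no change] -> [M,I] (invalidations this op: 0; running total: 2)
Op 11: C0 read [C0 read: already in M, no change] -> [M,I] (invalidations this op: 0; running total: 2)
Op 12: C1 read [C1 read from I: others=['C0=M'] -> C1=S, others downsized to S] -> [S,S] (invalidations this op: 0; running total: 2)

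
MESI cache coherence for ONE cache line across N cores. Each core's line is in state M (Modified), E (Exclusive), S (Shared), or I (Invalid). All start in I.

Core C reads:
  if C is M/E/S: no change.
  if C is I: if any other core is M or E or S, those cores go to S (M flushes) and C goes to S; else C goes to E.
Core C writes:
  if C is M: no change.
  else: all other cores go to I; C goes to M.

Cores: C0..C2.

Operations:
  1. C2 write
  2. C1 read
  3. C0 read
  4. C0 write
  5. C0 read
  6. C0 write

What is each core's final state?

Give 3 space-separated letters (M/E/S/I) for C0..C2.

Op 1: C2 write [C2 write: invalidate none -> C2=M] -> [I,I,M]
Op 2: C1 read [C1 read from I: others=['C2=M'] -> C1=S, others downsized to S] -> [I,S,S]
Op 3: C0 read [C0 read from I: others=['C1=S', 'C2=S'] -> C0=S, others downsized to S] -> [S,S,S]
Op 4: C0 write [C0 write: invalidate ['C1=S', 'C2=S'] -> C0=M] -> [M,I,I]
Op 5: C0 read [C0 read: already in M, no change] -> [M,I,I]
Op 6: C0 write [C0 write: already M (modified), no change] -> [M,I,I]

Answer: M I I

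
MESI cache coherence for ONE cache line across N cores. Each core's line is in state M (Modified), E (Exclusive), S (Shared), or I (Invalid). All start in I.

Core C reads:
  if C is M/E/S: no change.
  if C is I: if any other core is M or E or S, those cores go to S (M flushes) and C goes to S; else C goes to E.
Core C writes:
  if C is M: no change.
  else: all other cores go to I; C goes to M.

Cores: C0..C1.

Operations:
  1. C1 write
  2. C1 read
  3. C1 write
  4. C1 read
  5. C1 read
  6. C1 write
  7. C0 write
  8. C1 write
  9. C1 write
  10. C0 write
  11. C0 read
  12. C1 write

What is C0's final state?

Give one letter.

Answer: I

Derivation:
Op 1: C1 write [C1 write: invalidate none -> C1=M] -> [I,M]
Op 2: C1 read [C1 read: already in M, no change] -> [I,M]
Op 3: C1 write [C1 write: already M (modified), no change] -> [I,M]
Op 4: C1 read [C1 read: already in M, no change] -> [I,M]
Op 5: C1 read [C1 read: already in M, no change] -> [I,M]
Op 6: C1 write [C1 write: already M (modified), no change] -> [I,M]
Op 7: C0 write [C0 write: invalidate ['C1=M'] -> C0=M] -> [M,I]
Op 8: C1 write [C1 write: invalidate ['C0=M'] -> C1=M] -> [I,M]
Op 9: C1 write [C1 write: already M (modified), no change] -> [I,M]
Op 10: C0 write [C0 write: invalidate ['C1=M'] -> C0=M] -> [M,I]
Op 11: C0 read [C0 read: already in M, no change] -> [M,I]
Op 12: C1 write [C1 write: invalidate ['C0=M'] -> C1=M] -> [I,M]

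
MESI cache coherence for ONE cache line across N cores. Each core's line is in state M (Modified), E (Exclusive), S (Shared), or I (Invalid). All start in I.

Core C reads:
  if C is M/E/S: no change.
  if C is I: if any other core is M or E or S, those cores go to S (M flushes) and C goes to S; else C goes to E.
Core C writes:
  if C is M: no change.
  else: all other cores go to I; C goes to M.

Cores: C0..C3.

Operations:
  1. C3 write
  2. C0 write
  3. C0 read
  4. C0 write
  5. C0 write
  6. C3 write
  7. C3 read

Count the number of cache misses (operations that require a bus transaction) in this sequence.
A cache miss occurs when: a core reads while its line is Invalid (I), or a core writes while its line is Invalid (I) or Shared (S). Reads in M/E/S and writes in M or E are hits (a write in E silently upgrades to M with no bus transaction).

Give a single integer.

Op 1: C3 write [C3 write: invalidate none -> C3=M] -> [I,I,I,M] [MISS #1: write from I]
Op 2: C0 write [C0 write: invalidate ['C3=M'] -> C0=M] -> [M,I,I,I] [MISS #2: write from I]
Op 3: C0 read [C0 read: already in M, no change] -> [M,I,I,I] [hit: read from M]
Op 4: C0 write [C0 write: already M (modified), no change] -> [M,I,I,I] [hit: write from M]
Op 5: C0 write [C0 write: already M (modified), no change] -> [M,I,I,I] [hit: write from M]
Op 6: C3 write [C3 write: invalidate ['C0=M'] -> C3=M] -> [I,I,I,M] [MISS #3: write from I]
Op 7: C3 read [C3 read: already in M, no change] -> [I,I,I,M] [hit: read from M]

Answer: 3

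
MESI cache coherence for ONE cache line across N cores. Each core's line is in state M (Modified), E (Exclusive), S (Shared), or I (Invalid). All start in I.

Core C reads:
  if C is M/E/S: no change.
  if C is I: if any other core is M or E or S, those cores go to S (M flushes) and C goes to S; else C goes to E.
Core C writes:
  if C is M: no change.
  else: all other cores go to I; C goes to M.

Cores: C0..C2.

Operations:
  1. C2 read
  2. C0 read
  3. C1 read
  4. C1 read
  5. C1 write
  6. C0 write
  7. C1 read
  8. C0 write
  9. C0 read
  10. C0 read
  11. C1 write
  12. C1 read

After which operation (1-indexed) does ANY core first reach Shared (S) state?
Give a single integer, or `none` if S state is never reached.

Op 1: C2 read [C2 read from I: no other sharers -> C2=E (exclusive)] -> [I,I,E]
Op 2: C0 read [C0 read from I: others=['C2=E'] -> C0=S, others downsized to S] -> [S,I,S]
  -> First S state at op 2; remaining ops need not be traced.

Answer: 2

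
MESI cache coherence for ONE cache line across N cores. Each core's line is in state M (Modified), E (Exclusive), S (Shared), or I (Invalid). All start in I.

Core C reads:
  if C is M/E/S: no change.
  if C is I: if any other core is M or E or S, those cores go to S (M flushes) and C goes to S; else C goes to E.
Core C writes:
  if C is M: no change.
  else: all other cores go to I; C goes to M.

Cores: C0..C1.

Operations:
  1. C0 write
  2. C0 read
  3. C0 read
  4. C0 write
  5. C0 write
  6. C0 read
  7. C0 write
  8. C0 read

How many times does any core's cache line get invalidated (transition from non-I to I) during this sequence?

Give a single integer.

Answer: 0

Derivation:
Op 1: C0 write [C0 write: invalidate none -> C0=M] -> [M,I] (invalidations this op: 0; running total: 0)
Op 2: C0 read [C0 read: already in M, no change] -> [M,I] (invalidations this op: 0; running total: 0)
Op 3: C0 read [C0 read: already in M, no change] -> [M,I] (invalidations this op: 0; running total: 0)
Op 4: C0 write [C0 write: already M (modified), no change] -> [M,I] (invalidations this op: 0; running total: 0)
Op 5: C0 write [C0 write: already M (modified), no change] -> [M,I] (invalidations this op: 0; running total: 0)
Op 6: C0 read [C0 read: already in M, no change] -> [M,I] (invalidations this op: 0; running total: 0)
Op 7: C0 write [C0 write: already M (modified), no change] -> [M,I] (invalidations this op: 0; running total: 0)
Op 8: C0 read [C0 read: already in M, no change] -> [M,I] (invalidations this op: 0; running total: 0)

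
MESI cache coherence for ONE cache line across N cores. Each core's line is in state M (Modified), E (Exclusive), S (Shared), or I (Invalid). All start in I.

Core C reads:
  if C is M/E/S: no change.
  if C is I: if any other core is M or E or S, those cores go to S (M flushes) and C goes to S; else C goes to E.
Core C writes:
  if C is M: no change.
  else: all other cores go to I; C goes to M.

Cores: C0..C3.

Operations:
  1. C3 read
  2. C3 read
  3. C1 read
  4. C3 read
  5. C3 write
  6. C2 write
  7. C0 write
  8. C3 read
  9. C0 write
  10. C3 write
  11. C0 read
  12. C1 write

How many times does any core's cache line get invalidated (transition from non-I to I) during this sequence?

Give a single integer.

Op 1: C3 read [C3 read from I: no other sharers -> C3=E (exclusive)] -> [I,I,I,E] (invalidations this op: 0; running total: 0)
Op 2: C3 read [C3 read: already in E, no change] -> [I,I,I,E] (invalidations this op: 0; running total: 0)
Op 3: C1 read [C1 read from I: others=['C3=E'] -> C1=S, others downsized to S] -> [I,S,I,S] (invalidations this op: 0; running total: 0)
Op 4: C3 read [C3 read: already in S, no change] -> [I,S,I,S] (invalidations this op: 0; running total: 0)
Op 5: C3 write [C3 write: invalidate ['C1=S'] -> C3=M] -> [I,I,I,M] (invalidations this op: 1; running total: 1)
Op 6: C2 write [C2 write: invalidate ['C3=M'] -> C2=M] -> [I,I,M,I] (invalidations this op: 1; running total: 2)
Op 7: C0 write [C0 write: invalidate ['C2=M'] -> C0=M] -> [M,I,I,I] (invalidations this op: 1; running total: 3)
Op 8: C3 read [C3 read from I: others=['C0=M'] -> C3=S, others downsized to S] -> [S,I,I,S] (invalidations this op: 0; running total: 3)
Op 9: C0 write [C0 write: invalidate ['C3=S'] -> C0=M] -> [M,I,I,I] (invalidations this op: 1; running total: 4)
Op 10: C3 write [C3 write: invalidate ['C0=M'] -> C3=M] -> [I,I,I,M] (invalidations this op: 1; running total: 5)
Op 11: C0 read [C0 read from I: others=['C3=M'] -> C0=S, others downsized to S] -> [S,I,I,S] (invalidations this op: 0; running total: 5)
Op 12: C1 write [C1 write: invalidate ['C0=S', 'C3=S'] -> C1=M] -> [I,M,I,I] (invalidations this op: 2; running total: 7)

Answer: 7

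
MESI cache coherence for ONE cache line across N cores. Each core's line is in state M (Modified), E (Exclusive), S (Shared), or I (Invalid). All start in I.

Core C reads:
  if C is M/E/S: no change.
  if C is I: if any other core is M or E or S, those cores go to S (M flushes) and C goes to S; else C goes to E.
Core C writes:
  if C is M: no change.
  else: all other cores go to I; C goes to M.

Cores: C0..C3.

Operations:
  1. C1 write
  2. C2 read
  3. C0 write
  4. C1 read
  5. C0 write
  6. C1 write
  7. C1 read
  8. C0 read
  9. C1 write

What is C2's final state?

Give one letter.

Op 1: C1 write [C1 write: invalidate none -> C1=M] -> [I,M,I,I]
Op 2: C2 read [C2 read from I: others=['C1=M'] -> C2=S, others downsized to S] -> [I,S,S,I]
Op 3: C0 write [C0 write: invalidate ['C1=S', 'C2=S'] -> C0=M] -> [M,I,I,I]
Op 4: C1 read [C1 read from I: others=['C0=M'] -> C1=S, others downsized to S] -> [S,S,I,I]
Op 5: C0 write [C0 write: invalidate ['C1=S'] -> C0=M] -> [M,I,I,I]
Op 6: C1 write [C1 write: invalidate ['C0=M'] -> C1=M] -> [I,M,I,I]
Op 7: C1 read [C1 read: already in M, no change] -> [I,M,I,I]
Op 8: C0 read [C0 read from I: others=['C1=M'] -> C0=S, others downsized to S] -> [S,S,I,I]
Op 9: C1 write [C1 write: invalidate ['C0=S'] -> C1=M] -> [I,M,I,I]

Answer: I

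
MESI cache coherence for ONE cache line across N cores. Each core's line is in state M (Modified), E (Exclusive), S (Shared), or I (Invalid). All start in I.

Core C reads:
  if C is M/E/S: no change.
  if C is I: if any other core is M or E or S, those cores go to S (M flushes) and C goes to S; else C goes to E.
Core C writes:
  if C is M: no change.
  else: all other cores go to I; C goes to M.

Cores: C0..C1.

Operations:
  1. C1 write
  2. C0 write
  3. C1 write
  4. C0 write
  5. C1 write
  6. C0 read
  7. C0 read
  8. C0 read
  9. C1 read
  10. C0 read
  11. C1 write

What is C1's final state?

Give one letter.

Answer: M

Derivation:
Op 1: C1 write [C1 write: invalidate none -> C1=M] -> [I,M]
Op 2: C0 write [C0 write: invalidate ['C1=M'] -> C0=M] -> [M,I]
Op 3: C1 write [C1 write: invalidate ['C0=M'] -> C1=M] -> [I,M]
Op 4: C0 write [C0 write: invalidate ['C1=M'] -> C0=M] -> [M,I]
Op 5: C1 write [C1 write: invalidate ['C0=M'] -> C1=M] -> [I,M]
Op 6: C0 read [C0 read from I: others=['C1=M'] -> C0=S, others downsized to S] -> [S,S]
Op 7: C0 read [C0 read: already in S, no change] -> [S,S]
Op 8: C0 read [C0 read: already in S, no change] -> [S,S]
Op 9: C1 read [C1 read: already in S, no change] -> [S,S]
Op 10: C0 read [C0 read: already in S, no change] -> [S,S]
Op 11: C1 write [C1 write: invalidate ['C0=S'] -> C1=M] -> [I,M]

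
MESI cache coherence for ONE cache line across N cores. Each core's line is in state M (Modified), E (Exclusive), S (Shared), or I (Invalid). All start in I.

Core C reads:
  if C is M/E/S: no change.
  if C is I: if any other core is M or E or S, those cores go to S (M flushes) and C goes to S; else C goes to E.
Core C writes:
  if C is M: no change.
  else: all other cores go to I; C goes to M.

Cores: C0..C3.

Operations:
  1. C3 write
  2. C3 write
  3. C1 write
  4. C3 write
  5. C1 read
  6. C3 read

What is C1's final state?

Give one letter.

Answer: S

Derivation:
Op 1: C3 write [C3 write: invalidate none -> C3=M] -> [I,I,I,M]
Op 2: C3 write [C3 write: already M (modified), no change] -> [I,I,I,M]
Op 3: C1 write [C1 write: invalidate ['C3=M'] -> C1=M] -> [I,M,I,I]
Op 4: C3 write [C3 write: invalidate ['C1=M'] -> C3=M] -> [I,I,I,M]
Op 5: C1 read [C1 read from I: others=['C3=M'] -> C1=S, others downsized to S] -> [I,S,I,S]
Op 6: C3 read [C3 read: already in S, no change] -> [I,S,I,S]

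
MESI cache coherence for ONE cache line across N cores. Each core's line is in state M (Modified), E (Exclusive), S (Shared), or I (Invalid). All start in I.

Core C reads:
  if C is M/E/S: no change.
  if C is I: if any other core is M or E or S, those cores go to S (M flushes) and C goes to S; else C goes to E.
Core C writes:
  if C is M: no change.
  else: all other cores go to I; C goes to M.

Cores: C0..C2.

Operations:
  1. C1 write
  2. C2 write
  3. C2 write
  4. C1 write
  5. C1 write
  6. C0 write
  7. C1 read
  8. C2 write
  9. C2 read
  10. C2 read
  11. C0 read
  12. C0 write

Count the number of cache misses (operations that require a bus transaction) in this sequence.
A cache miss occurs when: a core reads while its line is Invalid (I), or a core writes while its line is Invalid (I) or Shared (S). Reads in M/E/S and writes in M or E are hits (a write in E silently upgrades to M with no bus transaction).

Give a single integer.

Answer: 8

Derivation:
Op 1: C1 write [C1 write: invalidate none -> C1=M] -> [I,M,I] [MISS #1: write from I]
Op 2: C2 write [C2 write: invalidate ['C1=M'] -> C2=M] -> [I,I,M] [MISS #2: write from I]
Op 3: C2 write [C2 write: already M (modified), no change] -> [I,I,M] [hit: write from M]
Op 4: C1 write [C1 write: invalidate ['C2=M'] -> C1=M] -> [I,M,I] [MISS #3: write from I]
Op 5: C1 write [C1 write: already M (modified), no change] -> [I,M,I] [hit: write from M]
Op 6: C0 write [C0 write: invalidate ['C1=M'] -> C0=M] -> [M,I,I] [MISS #4: write from I]
Op 7: C1 read [C1 read from I: others=['C0=M'] -> C1=S, others downsized to S] -> [S,S,I] [MISS #5: read from I]
Op 8: C2 write [C2 write: invalidate ['C0=S', 'C1=S'] -> C2=M] -> [I,I,M] [MISS #6: write from I]
Op 9: C2 read [C2 read: already in M, no change] -> [I,I,M] [hit: read from M]
Op 10: C2 read [C2 read: already in M, no change] -> [I,I,M] [hit: read from M]
Op 11: C0 read [C0 read from I: others=['C2=M'] -> C0=S, others downsized to S] -> [S,I,S] [MISS #7: read from I]
Op 12: C0 write [C0 write: invalidate ['C2=S'] -> C0=M] -> [M,I,I] [MISS #8: write from S]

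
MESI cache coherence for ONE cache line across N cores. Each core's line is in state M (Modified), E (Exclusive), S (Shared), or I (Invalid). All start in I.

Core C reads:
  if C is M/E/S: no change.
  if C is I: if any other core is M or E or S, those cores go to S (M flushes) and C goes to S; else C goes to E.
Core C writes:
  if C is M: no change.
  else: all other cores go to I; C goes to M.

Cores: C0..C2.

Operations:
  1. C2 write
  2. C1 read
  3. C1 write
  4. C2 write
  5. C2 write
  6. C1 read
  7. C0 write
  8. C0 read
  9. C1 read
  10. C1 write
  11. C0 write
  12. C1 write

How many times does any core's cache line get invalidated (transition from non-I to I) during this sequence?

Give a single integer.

Op 1: C2 write [C2 write: invalidate none -> C2=M] -> [I,I,M] (invalidations this op: 0; running total: 0)
Op 2: C1 read [C1 read from I: others=['C2=M'] -> C1=S, others downsized to S] -> [I,S,S] (invalidations this op: 0; running total: 0)
Op 3: C1 write [C1 write: invalidate ['C2=S'] -> C1=M] -> [I,M,I] (invalidations this op: 1; running total: 1)
Op 4: C2 write [C2 write: invalidate ['C1=M'] -> C2=M] -> [I,I,M] (invalidations this op: 1; running total: 2)
Op 5: C2 write [C2 write: already M (modified), no change] -> [I,I,M] (invalidations this op: 0; running total: 2)
Op 6: C1 read [C1 read from I: others=['C2=M'] -> C1=S, others downsized to S] -> [I,S,S] (invalidations this op: 0; running total: 2)
Op 7: C0 write [C0 write: invalidate ['C1=S', 'C2=S'] -> C0=M] -> [M,I,I] (invalidations this op: 2; running total: 4)
Op 8: C0 read [C0 read: already in M, no change] -> [M,I,I] (invalidations this op: 0; running total: 4)
Op 9: C1 read [C1 read from I: others=['C0=M'] -> C1=S, others downsized to S] -> [S,S,I] (invalidations this op: 0; running total: 4)
Op 10: C1 write [C1 write: invalidate ['C0=S'] -> C1=M] -> [I,M,I] (invalidations this op: 1; running total: 5)
Op 11: C0 write [C0 write: invalidate ['C1=M'] -> C0=M] -> [M,I,I] (invalidations this op: 1; running total: 6)
Op 12: C1 write [C1 write: invalidate ['C0=M'] -> C1=M] -> [I,M,I] (invalidations this op: 1; running total: 7)

Answer: 7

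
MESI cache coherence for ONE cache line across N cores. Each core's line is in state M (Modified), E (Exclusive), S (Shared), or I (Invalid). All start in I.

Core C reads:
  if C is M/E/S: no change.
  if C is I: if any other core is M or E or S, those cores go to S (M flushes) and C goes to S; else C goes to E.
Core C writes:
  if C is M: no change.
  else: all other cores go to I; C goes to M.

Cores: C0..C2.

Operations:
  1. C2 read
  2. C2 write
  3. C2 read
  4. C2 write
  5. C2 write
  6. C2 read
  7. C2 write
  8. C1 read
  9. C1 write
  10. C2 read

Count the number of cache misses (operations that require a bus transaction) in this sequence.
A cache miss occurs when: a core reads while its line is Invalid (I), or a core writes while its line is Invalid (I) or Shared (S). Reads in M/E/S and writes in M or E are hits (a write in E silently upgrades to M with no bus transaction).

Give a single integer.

Op 1: C2 read [C2 read from I: no other sharers -> C2=E (exclusive)] -> [I,I,E] [MISS #1: read from I]
Op 2: C2 write [C2 write: invalidate none -> C2=M] -> [I,I,M] [hit: write from E is a silent E->M upgrade, no bus transaction]
Op 3: C2 read [C2 read: already in M, no change] -> [I,I,M] [hit: read from M]
Op 4: C2 write [C2 write: already M (modified), no change] -> [I,I,M] [hit: write from M]
Op 5: C2 write [C2 write: already M (modified), no change] -> [I,I,M] [hit: write from M]
Op 6: C2 read [C2 read: already in M, no change] -> [I,I,M] [hit: read from M]
Op 7: C2 write [C2 write: already M (modified), no change] -> [I,I,M] [hit: write from M]
Op 8: C1 read [C1 read from I: others=['C2=M'] -> C1=S, others downsized to S] -> [I,S,S] [MISS #2: read from I]
Op 9: C1 write [C1 write: invalidate ['C2=S'] -> C1=M] -> [I,M,I] [MISS #3: write from S]
Op 10: C2 read [C2 read from I: others=['C1=M'] -> C2=S, others downsized to S] -> [I,S,S] [MISS #4: read from I]

Answer: 4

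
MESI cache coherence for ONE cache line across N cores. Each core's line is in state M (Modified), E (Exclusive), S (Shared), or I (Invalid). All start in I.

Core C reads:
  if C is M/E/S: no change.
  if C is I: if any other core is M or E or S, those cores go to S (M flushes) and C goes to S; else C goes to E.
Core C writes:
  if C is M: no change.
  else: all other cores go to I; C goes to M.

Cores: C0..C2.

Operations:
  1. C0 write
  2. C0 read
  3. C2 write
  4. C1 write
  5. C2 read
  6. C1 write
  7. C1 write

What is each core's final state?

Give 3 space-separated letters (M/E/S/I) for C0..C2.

Op 1: C0 write [C0 write: invalidate none -> C0=M] -> [M,I,I]
Op 2: C0 read [C0 read: already in M, no change] -> [M,I,I]
Op 3: C2 write [C2 write: invalidate ['C0=M'] -> C2=M] -> [I,I,M]
Op 4: C1 write [C1 write: invalidate ['C2=M'] -> C1=M] -> [I,M,I]
Op 5: C2 read [C2 read from I: others=['C1=M'] -> C2=S, others downsized to S] -> [I,S,S]
Op 6: C1 write [C1 write: invalidate ['C2=S'] -> C1=M] -> [I,M,I]
Op 7: C1 write [C1 write: already M (modified), no change] -> [I,M,I]

Answer: I M I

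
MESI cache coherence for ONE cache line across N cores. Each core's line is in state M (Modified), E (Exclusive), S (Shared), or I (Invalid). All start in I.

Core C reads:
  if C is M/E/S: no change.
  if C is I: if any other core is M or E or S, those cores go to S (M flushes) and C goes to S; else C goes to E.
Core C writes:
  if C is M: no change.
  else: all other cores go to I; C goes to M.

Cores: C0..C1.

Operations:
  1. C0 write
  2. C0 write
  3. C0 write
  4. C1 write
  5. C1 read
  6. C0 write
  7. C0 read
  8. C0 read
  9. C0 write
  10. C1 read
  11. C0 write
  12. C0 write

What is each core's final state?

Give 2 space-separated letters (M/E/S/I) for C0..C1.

Answer: M I

Derivation:
Op 1: C0 write [C0 write: invalidate none -> C0=M] -> [M,I]
Op 2: C0 write [C0 write: already M (modified), no change] -> [M,I]
Op 3: C0 write [C0 write: already M (modified), no change] -> [M,I]
Op 4: C1 write [C1 write: invalidate ['C0=M'] -> C1=M] -> [I,M]
Op 5: C1 read [C1 read: already in M, no change] -> [I,M]
Op 6: C0 write [C0 write: invalidate ['C1=M'] -> C0=M] -> [M,I]
Op 7: C0 read [C0 read: already in M, no change] -> [M,I]
Op 8: C0 read [C0 read: already in M, no change] -> [M,I]
Op 9: C0 write [C0 write: already M (modified), no change] -> [M,I]
Op 10: C1 read [C1 read from I: others=['C0=M'] -> C1=S, others downsized to S] -> [S,S]
Op 11: C0 write [C0 write: invalidate ['C1=S'] -> C0=M] -> [M,I]
Op 12: C0 write [C0 write: already M (modified), no change] -> [M,I]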